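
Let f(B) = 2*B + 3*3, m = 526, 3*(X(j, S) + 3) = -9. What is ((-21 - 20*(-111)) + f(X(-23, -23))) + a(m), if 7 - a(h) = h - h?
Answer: 2203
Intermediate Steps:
X(j, S) = -6 (X(j, S) = -3 + (1/3)*(-9) = -3 - 3 = -6)
f(B) = 9 + 2*B (f(B) = 2*B + 9 = 9 + 2*B)
a(h) = 7 (a(h) = 7 - (h - h) = 7 - 1*0 = 7 + 0 = 7)
((-21 - 20*(-111)) + f(X(-23, -23))) + a(m) = ((-21 - 20*(-111)) + (9 + 2*(-6))) + 7 = ((-21 + 2220) + (9 - 12)) + 7 = (2199 - 3) + 7 = 2196 + 7 = 2203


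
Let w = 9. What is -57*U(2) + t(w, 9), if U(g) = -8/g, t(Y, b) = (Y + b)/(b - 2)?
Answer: 1614/7 ≈ 230.57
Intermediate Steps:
t(Y, b) = (Y + b)/(-2 + b)
-57*U(2) + t(w, 9) = -(-456)/2 + (9 + 9)/(-2 + 9) = -(-456)/2 + 18/7 = -57*(-4) + (1/7)*18 = 228 + 18/7 = 1614/7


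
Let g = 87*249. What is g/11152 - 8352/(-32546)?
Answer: 399092751/181476496 ≈ 2.1991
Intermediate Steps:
g = 21663
g/11152 - 8352/(-32546) = 21663/11152 - 8352/(-32546) = 21663*(1/11152) - 8352*(-1/32546) = 21663/11152 + 4176/16273 = 399092751/181476496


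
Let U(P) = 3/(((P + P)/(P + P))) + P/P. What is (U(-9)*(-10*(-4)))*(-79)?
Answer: -12640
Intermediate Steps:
U(P) = 4 (U(P) = 3/(((2*P)/((2*P)))) + 1 = 3/(((2*P)*(1/(2*P)))) + 1 = 3/1 + 1 = 3*1 + 1 = 3 + 1 = 4)
(U(-9)*(-10*(-4)))*(-79) = (4*(-10*(-4)))*(-79) = (4*40)*(-79) = 160*(-79) = -12640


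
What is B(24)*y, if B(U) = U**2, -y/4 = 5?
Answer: -11520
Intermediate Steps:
y = -20 (y = -4*5 = -20)
B(24)*y = 24**2*(-20) = 576*(-20) = -11520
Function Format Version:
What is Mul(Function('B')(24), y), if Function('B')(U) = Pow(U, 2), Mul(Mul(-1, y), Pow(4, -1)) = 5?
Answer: -11520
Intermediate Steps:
y = -20 (y = Mul(-4, 5) = -20)
Mul(Function('B')(24), y) = Mul(Pow(24, 2), -20) = Mul(576, -20) = -11520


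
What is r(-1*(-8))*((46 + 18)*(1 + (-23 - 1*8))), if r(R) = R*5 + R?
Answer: -92160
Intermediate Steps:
r(R) = 6*R (r(R) = 5*R + R = 6*R)
r(-1*(-8))*((46 + 18)*(1 + (-23 - 1*8))) = (6*(-1*(-8)))*((46 + 18)*(1 + (-23 - 1*8))) = (6*8)*(64*(1 + (-23 - 8))) = 48*(64*(1 - 31)) = 48*(64*(-30)) = 48*(-1920) = -92160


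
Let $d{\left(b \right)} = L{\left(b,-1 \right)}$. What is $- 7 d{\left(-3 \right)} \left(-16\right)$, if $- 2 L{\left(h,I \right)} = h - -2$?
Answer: $56$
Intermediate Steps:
$L{\left(h,I \right)} = -1 - \frac{h}{2}$ ($L{\left(h,I \right)} = - \frac{h - -2}{2} = - \frac{h + 2}{2} = - \frac{2 + h}{2} = -1 - \frac{h}{2}$)
$d{\left(b \right)} = -1 - \frac{b}{2}$
$- 7 d{\left(-3 \right)} \left(-16\right) = - 7 \left(-1 - - \frac{3}{2}\right) \left(-16\right) = - 7 \left(-1 + \frac{3}{2}\right) \left(-16\right) = \left(-7\right) \frac{1}{2} \left(-16\right) = \left(- \frac{7}{2}\right) \left(-16\right) = 56$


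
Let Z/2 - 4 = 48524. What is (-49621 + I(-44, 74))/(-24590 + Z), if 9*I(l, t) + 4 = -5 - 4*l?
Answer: -223211/326097 ≈ -0.68449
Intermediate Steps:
Z = 97056 (Z = 8 + 2*48524 = 8 + 97048 = 97056)
I(l, t) = -1 - 4*l/9 (I(l, t) = -4/9 + (-5 - 4*l)/9 = -4/9 + (-5/9 - 4*l/9) = -1 - 4*l/9)
(-49621 + I(-44, 74))/(-24590 + Z) = (-49621 + (-1 - 4/9*(-44)))/(-24590 + 97056) = (-49621 + (-1 + 176/9))/72466 = (-49621 + 167/9)*(1/72466) = -446422/9*1/72466 = -223211/326097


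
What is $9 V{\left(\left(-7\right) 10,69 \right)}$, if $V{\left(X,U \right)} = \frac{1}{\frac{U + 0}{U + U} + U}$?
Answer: $\frac{18}{139} \approx 0.1295$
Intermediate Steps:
$V{\left(X,U \right)} = \frac{1}{\frac{1}{2} + U}$ ($V{\left(X,U \right)} = \frac{1}{\frac{U}{2 U} + U} = \frac{1}{U \frac{1}{2 U} + U} = \frac{1}{\frac{1}{2} + U}$)
$9 V{\left(\left(-7\right) 10,69 \right)} = 9 \frac{2}{1 + 2 \cdot 69} = 9 \frac{2}{1 + 138} = 9 \cdot \frac{2}{139} = \frac{18}{139}$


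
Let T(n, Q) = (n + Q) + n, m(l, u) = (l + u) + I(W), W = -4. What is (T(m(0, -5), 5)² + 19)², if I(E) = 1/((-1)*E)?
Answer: 24649/16 ≈ 1540.6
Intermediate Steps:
I(E) = -1/E
m(l, u) = ¼ + l + u (m(l, u) = (l + u) - 1/(-4) = (l + u) - 1*(-¼) = (l + u) + ¼ = ¼ + l + u)
T(n, Q) = Q + 2*n (T(n, Q) = (Q + n) + n = Q + 2*n)
(T(m(0, -5), 5)² + 19)² = ((5 + 2*(¼ + 0 - 5))² + 19)² = ((5 + 2*(-19/4))² + 19)² = ((5 - 19/2)² + 19)² = ((-9/2)² + 19)² = (81/4 + 19)² = (157/4)² = 24649/16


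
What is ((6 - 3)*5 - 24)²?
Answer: 81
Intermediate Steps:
((6 - 3)*5 - 24)² = (3*5 - 24)² = (15 - 24)² = (-9)² = 81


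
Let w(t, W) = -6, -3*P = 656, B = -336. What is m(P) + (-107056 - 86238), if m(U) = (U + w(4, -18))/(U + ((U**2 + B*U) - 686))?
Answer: -104711419985/541721 ≈ -1.9329e+5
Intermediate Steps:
P = -656/3 (P = -1/3*656 = -656/3 ≈ -218.67)
m(U) = (-6 + U)/(-686 + U**2 - 335*U) (m(U) = (U - 6)/(U + ((U**2 - 336*U) - 686)) = (-6 + U)/(U + (-686 + U**2 - 336*U)) = (-6 + U)/(-686 + U**2 - 335*U))
m(P) + (-107056 - 86238) = (-6 - 656/3)/(-686 + (-656/3)**2 - 335*(-656/3)) + (-107056 - 86238) = -674/3/(-686 + 430336/9 + 219760/3) - 193294 = -674/3/(1083442/9) - 193294 = (9/1083442)*(-674/3) - 193294 = -1011/541721 - 193294 = -104711419985/541721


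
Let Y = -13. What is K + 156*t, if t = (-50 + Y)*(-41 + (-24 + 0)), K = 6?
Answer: 638826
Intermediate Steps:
t = 4095 (t = (-50 - 13)*(-41 + (-24 + 0)) = -63*(-41 - 24) = -63*(-65) = 4095)
K + 156*t = 6 + 156*4095 = 6 + 638820 = 638826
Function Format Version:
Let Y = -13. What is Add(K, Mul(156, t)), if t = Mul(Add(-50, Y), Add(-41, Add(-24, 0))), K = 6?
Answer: 638826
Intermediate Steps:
t = 4095 (t = Mul(Add(-50, -13), Add(-41, Add(-24, 0))) = Mul(-63, Add(-41, -24)) = Mul(-63, -65) = 4095)
Add(K, Mul(156, t)) = Add(6, Mul(156, 4095)) = Add(6, 638820) = 638826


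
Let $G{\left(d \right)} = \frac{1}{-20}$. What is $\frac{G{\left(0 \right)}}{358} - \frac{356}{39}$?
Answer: $- \frac{2548999}{279240} \approx -9.1283$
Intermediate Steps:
$G{\left(d \right)} = - \frac{1}{20}$
$\frac{G{\left(0 \right)}}{358} - \frac{356}{39} = - \frac{1}{20 \cdot 358} - \frac{356}{39} = \left(- \frac{1}{20}\right) \frac{1}{358} - \frac{356}{39} = - \frac{1}{7160} - \frac{356}{39} = - \frac{2548999}{279240}$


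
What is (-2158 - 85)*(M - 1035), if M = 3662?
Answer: -5892361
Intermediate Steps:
(-2158 - 85)*(M - 1035) = (-2158 - 85)*(3662 - 1035) = -2243*2627 = -5892361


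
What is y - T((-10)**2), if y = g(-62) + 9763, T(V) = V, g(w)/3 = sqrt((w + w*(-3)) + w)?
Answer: 9663 + 3*sqrt(62) ≈ 9686.6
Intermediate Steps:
g(w) = 3*sqrt(-w) (g(w) = 3*sqrt((w + w*(-3)) + w) = 3*sqrt((w - 3*w) + w) = 3*sqrt(-2*w + w) = 3*sqrt(-w))
y = 9763 + 3*sqrt(62) (y = 3*sqrt(-1*(-62)) + 9763 = 3*sqrt(62) + 9763 = 9763 + 3*sqrt(62) ≈ 9786.6)
y - T((-10)**2) = (9763 + 3*sqrt(62)) - 1*(-10)**2 = (9763 + 3*sqrt(62)) - 1*100 = (9763 + 3*sqrt(62)) - 100 = 9663 + 3*sqrt(62)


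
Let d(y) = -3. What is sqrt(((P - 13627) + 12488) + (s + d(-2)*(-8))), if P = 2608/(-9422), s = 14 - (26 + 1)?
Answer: 4*I*sqrt(1565027177)/4711 ≈ 33.59*I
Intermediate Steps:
s = -13 (s = 14 - 1*27 = 14 - 27 = -13)
P = -1304/4711 (P = 2608*(-1/9422) = -1304/4711 ≈ -0.27680)
sqrt(((P - 13627) + 12488) + (s + d(-2)*(-8))) = sqrt(((-1304/4711 - 13627) + 12488) + (-13 - 3*(-8))) = sqrt((-64198101/4711 + 12488) + (-13 + 24)) = sqrt(-5367133/4711 + 11) = sqrt(-5315312/4711) = 4*I*sqrt(1565027177)/4711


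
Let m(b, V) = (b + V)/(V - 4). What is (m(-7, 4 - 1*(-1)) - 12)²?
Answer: 196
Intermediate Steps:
m(b, V) = (V + b)/(-4 + V)
(m(-7, 4 - 1*(-1)) - 12)² = (((4 - 1*(-1)) - 7)/(-4 + (4 - 1*(-1))) - 12)² = (((4 + 1) - 7)/(-4 + (4 + 1)) - 12)² = ((5 - 7)/(-4 + 5) - 12)² = (-2/1 - 12)² = (1*(-2) - 12)² = (-2 - 12)² = (-14)² = 196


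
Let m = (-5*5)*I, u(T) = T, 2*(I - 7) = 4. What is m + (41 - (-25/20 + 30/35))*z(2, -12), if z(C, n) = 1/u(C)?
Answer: -11441/56 ≈ -204.30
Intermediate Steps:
I = 9 (I = 7 + (½)*4 = 7 + 2 = 9)
z(C, n) = 1/C
m = -225 (m = -5*5*9 = -25*9 = -225)
m + (41 - (-25/20 + 30/35))*z(2, -12) = -225 + (41 - (-25/20 + 30/35))/2 = -225 + (41 - (-25*1/20 + 30*(1/35)))*(½) = -225 + (41 - (-5/4 + 6/7))*(½) = -225 + (41 - 1*(-11/28))*(½) = -225 + (41 + 11/28)*(½) = -225 + (1159/28)*(½) = -225 + 1159/56 = -11441/56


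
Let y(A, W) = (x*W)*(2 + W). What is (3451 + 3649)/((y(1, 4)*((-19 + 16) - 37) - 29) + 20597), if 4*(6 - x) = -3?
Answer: 1775/3522 ≈ 0.50397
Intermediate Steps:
x = 27/4 (x = 6 - 1/4*(-3) = 6 + 3/4 = 27/4 ≈ 6.7500)
y(A, W) = 27*W*(2 + W)/4 (y(A, W) = (27*W/4)*(2 + W) = 27*W*(2 + W)/4)
(3451 + 3649)/((y(1, 4)*((-19 + 16) - 37) - 29) + 20597) = (3451 + 3649)/((((27/4)*4*(2 + 4))*((-19 + 16) - 37) - 29) + 20597) = 7100/((((27/4)*4*6)*(-3 - 37) - 29) + 20597) = 7100/((162*(-40) - 29) + 20597) = 7100/((-6480 - 29) + 20597) = 7100/(-6509 + 20597) = 7100/14088 = 7100*(1/14088) = 1775/3522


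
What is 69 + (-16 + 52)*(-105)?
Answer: -3711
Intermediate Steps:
69 + (-16 + 52)*(-105) = 69 + 36*(-105) = 69 - 3780 = -3711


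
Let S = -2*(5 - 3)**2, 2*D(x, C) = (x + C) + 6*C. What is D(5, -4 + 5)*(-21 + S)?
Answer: -174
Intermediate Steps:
D(x, C) = x/2 + 7*C/2 (D(x, C) = ((x + C) + 6*C)/2 = ((C + x) + 6*C)/2 = (x + 7*C)/2 = x/2 + 7*C/2)
S = -8 (S = -2*(2*(-1))**2 = -2*(-2)**2 = -2*4 = -8)
D(5, -4 + 5)*(-21 + S) = ((1/2)*5 + 7*(-4 + 5)/2)*(-21 - 8) = (5/2 + (7/2)*1)*(-29) = (5/2 + 7/2)*(-29) = 6*(-29) = -174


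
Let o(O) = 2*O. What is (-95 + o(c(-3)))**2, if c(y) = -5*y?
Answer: 4225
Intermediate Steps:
(-95 + o(c(-3)))**2 = (-95 + 2*(-5*(-3)))**2 = (-95 + 2*15)**2 = (-95 + 30)**2 = (-65)**2 = 4225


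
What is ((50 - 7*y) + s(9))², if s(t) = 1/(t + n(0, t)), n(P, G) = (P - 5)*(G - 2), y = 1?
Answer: 1247689/676 ≈ 1845.7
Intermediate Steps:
n(P, G) = (-5 + P)*(-2 + G)
s(t) = 1/(10 - 4*t) (s(t) = 1/(t + (10 - 5*t - 2*0 + t*0)) = 1/(t + (10 - 5*t + 0 + 0)) = 1/(t + (10 - 5*t)) = 1/(10 - 4*t))
((50 - 7*y) + s(9))² = ((50 - 7*1) + 1/(2*(5 - 2*9)))² = ((50 - 7) + 1/(2*(5 - 18)))² = (43 + (½)/(-13))² = (43 + (½)*(-1/13))² = (43 - 1/26)² = (1117/26)² = 1247689/676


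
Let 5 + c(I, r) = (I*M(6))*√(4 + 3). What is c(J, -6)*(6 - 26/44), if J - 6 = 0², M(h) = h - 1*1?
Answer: -595/22 + 1785*√7/11 ≈ 402.29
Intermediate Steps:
M(h) = -1 + h (M(h) = h - 1 = -1 + h)
J = 6 (J = 6 + 0² = 6 + 0 = 6)
c(I, r) = -5 + 5*I*√7 (c(I, r) = -5 + (I*(-1 + 6))*√(4 + 3) = -5 + (I*5)*√7 = -5 + (5*I)*√7 = -5 + 5*I*√7)
c(J, -6)*(6 - 26/44) = (-5 + 5*6*√7)*(6 - 26/44) = (-5 + 30*√7)*(6 - 26*1/44) = (-5 + 30*√7)*(6 - 13/22) = (-5 + 30*√7)*(119/22) = -595/22 + 1785*√7/11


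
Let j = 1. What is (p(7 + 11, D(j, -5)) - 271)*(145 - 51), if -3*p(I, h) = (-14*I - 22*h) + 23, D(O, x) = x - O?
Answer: -67304/3 ≈ -22435.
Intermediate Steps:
p(I, h) = -23/3 + 14*I/3 + 22*h/3 (p(I, h) = -((-14*I - 22*h) + 23)/3 = -((-22*h - 14*I) + 23)/3 = -(23 - 22*h - 14*I)/3 = -23/3 + 14*I/3 + 22*h/3)
(p(7 + 11, D(j, -5)) - 271)*(145 - 51) = ((-23/3 + 14*(7 + 11)/3 + 22*(-5 - 1*1)/3) - 271)*(145 - 51) = ((-23/3 + (14/3)*18 + 22*(-5 - 1)/3) - 271)*94 = ((-23/3 + 84 + (22/3)*(-6)) - 271)*94 = ((-23/3 + 84 - 44) - 271)*94 = (97/3 - 271)*94 = -716/3*94 = -67304/3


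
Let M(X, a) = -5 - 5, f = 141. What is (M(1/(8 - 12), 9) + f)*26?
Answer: 3406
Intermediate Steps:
M(X, a) = -10
(M(1/(8 - 12), 9) + f)*26 = (-10 + 141)*26 = 131*26 = 3406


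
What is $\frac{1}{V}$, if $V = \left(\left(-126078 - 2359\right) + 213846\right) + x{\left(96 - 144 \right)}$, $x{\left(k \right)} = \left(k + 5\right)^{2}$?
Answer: $\frac{1}{87258} \approx 1.146 \cdot 10^{-5}$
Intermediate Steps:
$x{\left(k \right)} = \left(5 + k\right)^{2}$
$V = 87258$ ($V = \left(\left(-126078 - 2359\right) + 213846\right) + \left(5 + \left(96 - 144\right)\right)^{2} = \left(-128437 + 213846\right) + \left(5 + \left(96 - 144\right)\right)^{2} = 85409 + \left(5 - 48\right)^{2} = 85409 + \left(-43\right)^{2} = 85409 + 1849 = 87258$)
$\frac{1}{V} = \frac{1}{87258}$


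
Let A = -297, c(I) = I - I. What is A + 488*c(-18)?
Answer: -297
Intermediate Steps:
c(I) = 0
A + 488*c(-18) = -297 + 488*0 = -297 + 0 = -297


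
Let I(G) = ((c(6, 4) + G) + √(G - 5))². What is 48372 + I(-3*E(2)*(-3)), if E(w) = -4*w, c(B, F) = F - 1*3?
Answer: 53336 - 142*I*√77 ≈ 53336.0 - 1246.0*I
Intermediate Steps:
c(B, F) = -3 + F (c(B, F) = F - 3 = -3 + F)
I(G) = (1 + G + √(-5 + G))² (I(G) = (((-3 + 4) + G) + √(G - 5))² = ((1 + G) + √(-5 + G))² = (1 + G + √(-5 + G))²)
48372 + I(-3*E(2)*(-3)) = 48372 + (1 - (-12)*2*(-3) + √(-5 - (-12)*2*(-3)))² = 48372 + (1 - 3*(-8)*(-3) + √(-5 - 3*(-8)*(-3)))² = 48372 + (1 + 24*(-3) + √(-5 + 24*(-3)))² = 48372 + (1 - 72 + √(-5 - 72))² = 48372 + (1 - 72 + √(-77))² = 48372 + (1 - 72 + I*√77)² = 48372 + (-71 + I*√77)²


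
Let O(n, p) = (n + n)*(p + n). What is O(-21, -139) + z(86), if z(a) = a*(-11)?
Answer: 5774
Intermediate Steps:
O(n, p) = 2*n*(n + p) (O(n, p) = (2*n)*(n + p) = 2*n*(n + p))
z(a) = -11*a
O(-21, -139) + z(86) = 2*(-21)*(-21 - 139) - 11*86 = 2*(-21)*(-160) - 946 = 6720 - 946 = 5774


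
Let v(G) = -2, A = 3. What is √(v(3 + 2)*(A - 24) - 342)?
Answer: 10*I*√3 ≈ 17.32*I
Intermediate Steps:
√(v(3 + 2)*(A - 24) - 342) = √(-2*(3 - 24) - 342) = √(-2*(-21) - 342) = √(42 - 342) = √(-300) = 10*I*√3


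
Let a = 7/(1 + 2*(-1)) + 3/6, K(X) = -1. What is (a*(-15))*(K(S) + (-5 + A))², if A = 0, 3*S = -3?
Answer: 3510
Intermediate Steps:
S = -1 (S = (⅓)*(-3) = -1)
a = -13/2 (a = 7/(1 - 2) + 3*(⅙) = 7/(-1) + ½ = 7*(-1) + ½ = -7 + ½ = -13/2 ≈ -6.5000)
(a*(-15))*(K(S) + (-5 + A))² = (-13/2*(-15))*(-1 + (-5 + 0))² = 195*(-1 - 5)²/2 = (195/2)*(-6)² = (195/2)*36 = 3510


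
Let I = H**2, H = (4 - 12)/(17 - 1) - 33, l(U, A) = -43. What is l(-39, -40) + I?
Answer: 4317/4 ≈ 1079.3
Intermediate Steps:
H = -67/2 (H = -8/16 - 33 = -8*1/16 - 33 = -1/2 - 33 = -67/2 ≈ -33.500)
I = 4489/4 (I = (-67/2)**2 = 4489/4 ≈ 1122.3)
l(-39, -40) + I = -43 + 4489/4 = 4317/4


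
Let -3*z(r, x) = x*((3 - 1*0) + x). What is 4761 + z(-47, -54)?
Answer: 3843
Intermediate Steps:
z(r, x) = -x*(3 + x)/3 (z(r, x) = -x*((3 - 1*0) + x)/3 = -x*((3 + 0) + x)/3 = -x*(3 + x)/3)
4761 + z(-47, -54) = 4761 - ⅓*(-54)*(3 - 54) = 4761 - ⅓*(-54)*(-51) = 4761 - 918 = 3843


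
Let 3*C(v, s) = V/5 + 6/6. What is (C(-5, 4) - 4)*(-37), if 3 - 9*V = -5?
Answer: 18019/135 ≈ 133.47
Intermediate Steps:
V = 8/9 (V = ⅓ - ⅑*(-5) = ⅓ + 5/9 = 8/9 ≈ 0.88889)
C(v, s) = 53/135 (C(v, s) = ((8/9)/5 + 6/6)/3 = ((8/9)*(⅕) + 6*(⅙))/3 = (8/45 + 1)/3 = (⅓)*(53/45) = 53/135)
(C(-5, 4) - 4)*(-37) = (53/135 - 4)*(-37) = -487/135*(-37) = 18019/135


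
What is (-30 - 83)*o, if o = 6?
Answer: -678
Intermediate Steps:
(-30 - 83)*o = (-30 - 83)*6 = -113*6 = -678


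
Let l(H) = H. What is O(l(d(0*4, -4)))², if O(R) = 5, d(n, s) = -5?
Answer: 25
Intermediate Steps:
O(l(d(0*4, -4)))² = 5² = 25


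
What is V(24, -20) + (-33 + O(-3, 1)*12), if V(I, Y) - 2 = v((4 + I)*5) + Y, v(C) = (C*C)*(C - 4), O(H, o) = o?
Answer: 2665561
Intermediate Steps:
v(C) = C²*(-4 + C)
V(I, Y) = 2 + Y + (20 + 5*I)²*(16 + 5*I) (V(I, Y) = 2 + (((4 + I)*5)²*(-4 + (4 + I)*5) + Y) = 2 + ((20 + 5*I)²*(-4 + (20 + 5*I)) + Y) = 2 + ((20 + 5*I)²*(16 + 5*I) + Y) = 2 + (Y + (20 + 5*I)²*(16 + 5*I)) = 2 + Y + (20 + 5*I)²*(16 + 5*I))
V(24, -20) + (-33 + O(-3, 1)*12) = (2 - 20 + (4 + 24)²*(400 + 125*24)) + (-33 + 1*12) = (2 - 20 + 28²*(400 + 3000)) + (-33 + 12) = (2 - 20 + 784*3400) - 21 = (2 - 20 + 2665600) - 21 = 2665582 - 21 = 2665561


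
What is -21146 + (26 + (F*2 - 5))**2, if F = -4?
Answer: -20977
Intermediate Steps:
-21146 + (26 + (F*2 - 5))**2 = -21146 + (26 + (-4*2 - 5))**2 = -21146 + (26 + (-8 - 5))**2 = -21146 + (26 - 13)**2 = -21146 + 13**2 = -21146 + 169 = -20977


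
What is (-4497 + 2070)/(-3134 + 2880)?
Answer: 2427/254 ≈ 9.5551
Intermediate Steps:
(-4497 + 2070)/(-3134 + 2880) = -2427/(-254) = -2427*(-1/254) = 2427/254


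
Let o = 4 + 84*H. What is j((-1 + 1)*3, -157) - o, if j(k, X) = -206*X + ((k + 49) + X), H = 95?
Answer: 24250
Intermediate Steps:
j(k, X) = 49 + k - 205*X (j(k, X) = -206*X + ((49 + k) + X) = -206*X + (49 + X + k) = 49 + k - 205*X)
o = 7984 (o = 4 + 84*95 = 4 + 7980 = 7984)
j((-1 + 1)*3, -157) - o = (49 + (-1 + 1)*3 - 205*(-157)) - 1*7984 = (49 + 0*3 + 32185) - 7984 = (49 + 0 + 32185) - 7984 = 32234 - 7984 = 24250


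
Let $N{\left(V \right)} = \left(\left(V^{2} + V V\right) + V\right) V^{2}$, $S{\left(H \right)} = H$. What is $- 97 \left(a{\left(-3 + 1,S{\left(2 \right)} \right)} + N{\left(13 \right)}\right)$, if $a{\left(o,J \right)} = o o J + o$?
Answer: $-5754525$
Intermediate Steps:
$N{\left(V \right)} = V^{2} \left(V + 2 V^{2}\right)$ ($N{\left(V \right)} = \left(\left(V^{2} + V^{2}\right) + V\right) V^{2} = \left(2 V^{2} + V\right) V^{2} = \left(V + 2 V^{2}\right) V^{2} = V^{2} \left(V + 2 V^{2}\right)$)
$a{\left(o,J \right)} = o + J o^{2}$ ($a{\left(o,J \right)} = o^{2} J + o = J o^{2} + o = o + J o^{2}$)
$- 97 \left(a{\left(-3 + 1,S{\left(2 \right)} \right)} + N{\left(13 \right)}\right) = - 97 \left(\left(-3 + 1\right) \left(1 + 2 \left(-3 + 1\right)\right) + 13^{3} \left(1 + 2 \cdot 13\right)\right) = - 97 \left(- 2 \left(1 + 2 \left(-2\right)\right) + 2197 \left(1 + 26\right)\right) = - 97 \left(- 2 \left(1 - 4\right) + 2197 \cdot 27\right) = - 97 \left(\left(-2\right) \left(-3\right) + 59319\right) = - 97 \left(6 + 59319\right) = \left(-97\right) 59325 = -5754525$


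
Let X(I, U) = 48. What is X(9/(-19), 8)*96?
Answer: 4608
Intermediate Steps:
X(9/(-19), 8)*96 = 48*96 = 4608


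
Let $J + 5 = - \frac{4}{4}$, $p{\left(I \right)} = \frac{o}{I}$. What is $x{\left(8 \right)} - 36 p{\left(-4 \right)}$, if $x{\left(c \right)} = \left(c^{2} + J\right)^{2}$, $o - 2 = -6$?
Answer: $3328$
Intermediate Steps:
$o = -4$ ($o = 2 - 6 = -4$)
$p{\left(I \right)} = - \frac{4}{I}$
$J = -6$ ($J = -5 - \frac{4}{4} = -5 - 1 = -6$)
$x{\left(c \right)} = \left(-6 + c^{2}\right)^{2}$ ($x{\left(c \right)} = \left(c^{2} - 6\right)^{2} = \left(-6 + c^{2}\right)^{2}$)
$x{\left(8 \right)} - 36 p{\left(-4 \right)} = \left(-6 + 8^{2}\right)^{2} - 36 \left(- \frac{4}{-4}\right) = \left(-6 + 64\right)^{2} - 36 \left(\left(-4\right) \left(- \frac{1}{4}\right)\right) = 58^{2} - 36 = 3364 - 36 = 3328$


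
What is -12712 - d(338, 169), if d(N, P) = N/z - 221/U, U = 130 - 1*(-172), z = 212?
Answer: -101741039/8003 ≈ -12713.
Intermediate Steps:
U = 302 (U = 130 + 172 = 302)
d(N, P) = -221/302 + N/212 (d(N, P) = N/212 - 221/302 = -221/302 + N/212)
-12712 - d(338, 169) = -12712 - (-221/302 + (1/212)*338) = -12712 - (-221/302 + 169/106) = -12712 - 1*6903/8003 = -12712 - 6903/8003 = -101741039/8003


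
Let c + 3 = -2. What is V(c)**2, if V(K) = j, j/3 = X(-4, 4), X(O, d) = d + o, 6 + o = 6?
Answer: 144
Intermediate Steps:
c = -5 (c = -3 - 2 = -5)
o = 0 (o = -6 + 6 = 0)
X(O, d) = d (X(O, d) = d + 0 = d)
j = 12 (j = 3*4 = 12)
V(K) = 12
V(c)**2 = 12**2 = 144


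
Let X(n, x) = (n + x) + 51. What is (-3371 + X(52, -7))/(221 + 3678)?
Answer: -3275/3899 ≈ -0.83996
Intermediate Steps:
X(n, x) = 51 + n + x
(-3371 + X(52, -7))/(221 + 3678) = (-3371 + (51 + 52 - 7))/(221 + 3678) = (-3371 + 96)/3899 = -3275*1/3899 = -3275/3899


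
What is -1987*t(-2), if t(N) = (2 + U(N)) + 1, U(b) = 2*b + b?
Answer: 5961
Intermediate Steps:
U(b) = 3*b
t(N) = 3 + 3*N (t(N) = (2 + 3*N) + 1 = 3 + 3*N)
-1987*t(-2) = -1987*(3 + 3*(-2)) = -1987*(3 - 6) = -1987*(-3) = 5961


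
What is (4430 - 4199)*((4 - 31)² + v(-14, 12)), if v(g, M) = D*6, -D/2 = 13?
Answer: 132363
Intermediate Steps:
D = -26 (D = -2*13 = -26)
v(g, M) = -156 (v(g, M) = -26*6 = -156)
(4430 - 4199)*((4 - 31)² + v(-14, 12)) = (4430 - 4199)*((4 - 31)² - 156) = 231*((-27)² - 156) = 231*(729 - 156) = 231*573 = 132363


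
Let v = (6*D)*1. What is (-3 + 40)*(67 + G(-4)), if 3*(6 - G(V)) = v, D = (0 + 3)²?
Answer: 2035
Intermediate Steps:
D = 9 (D = 3² = 9)
v = 54 (v = (6*9)*1 = 54*1 = 54)
G(V) = -12 (G(V) = 6 - ⅓*54 = 6 - 18 = -12)
(-3 + 40)*(67 + G(-4)) = (-3 + 40)*(67 - 12) = 37*55 = 2035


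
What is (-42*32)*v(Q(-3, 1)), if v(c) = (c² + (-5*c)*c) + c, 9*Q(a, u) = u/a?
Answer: 13888/243 ≈ 57.152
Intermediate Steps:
Q(a, u) = u/(9*a) (Q(a, u) = (u/a)/9 = u/(9*a))
v(c) = c - 4*c² (v(c) = (c² - 5*c²) + c = -4*c² + c = c - 4*c²)
(-42*32)*v(Q(-3, 1)) = (-42*32)*(((⅑)*1/(-3))*(1 - 4/(9*(-3)))) = -1344*(⅑)*1*(-⅓)*(1 - 4*(-1)/(9*3)) = -(-448)*(1 - 4*(-1/27))/9 = -(-448)*(1 + 4/27)/9 = -(-448)*31/(9*27) = -1344*(-31/729) = 13888/243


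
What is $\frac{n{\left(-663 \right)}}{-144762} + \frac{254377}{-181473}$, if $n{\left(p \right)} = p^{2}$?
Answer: $- \frac{38864676137}{8756798142} \approx -4.4382$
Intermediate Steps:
$\frac{n{\left(-663 \right)}}{-144762} + \frac{254377}{-181473} = \frac{\left(-663\right)^{2}}{-144762} + \frac{254377}{-181473} = 439569 \left(- \frac{1}{144762}\right) + 254377 \left(- \frac{1}{181473}\right) = - \frac{146523}{48254} - \frac{254377}{181473} = - \frac{38864676137}{8756798142}$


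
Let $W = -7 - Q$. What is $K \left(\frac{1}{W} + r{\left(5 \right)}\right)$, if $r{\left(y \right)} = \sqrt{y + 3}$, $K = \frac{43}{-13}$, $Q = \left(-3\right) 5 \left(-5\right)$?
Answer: $\frac{43}{1066} - \frac{86 \sqrt{2}}{13} \approx -9.3152$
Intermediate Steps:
$Q = 75$ ($Q = \left(-15\right) \left(-5\right) = 75$)
$K = - \frac{43}{13}$ ($K = 43 \left(- \frac{1}{13}\right) = - \frac{43}{13} \approx -3.3077$)
$W = -82$ ($W = -7 - 75 = -82$)
$r{\left(y \right)} = \sqrt{3 + y}$
$K \left(\frac{1}{W} + r{\left(5 \right)}\right) = - \frac{43 \left(\frac{1}{-82} + \sqrt{3 + 5}\right)}{13} = - \frac{43 \left(- \frac{1}{82} + \sqrt{8}\right)}{13} = - \frac{43 \left(- \frac{1}{82} + 2 \sqrt{2}\right)}{13} = \frac{43}{1066} - \frac{86 \sqrt{2}}{13}$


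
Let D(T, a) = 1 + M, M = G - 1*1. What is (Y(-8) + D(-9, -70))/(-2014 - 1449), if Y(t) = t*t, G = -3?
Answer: -61/3463 ≈ -0.017615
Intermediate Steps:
M = -4 (M = -3 - 1*1 = -3 - 1 = -4)
Y(t) = t²
D(T, a) = -3 (D(T, a) = 1 - 4 = -3)
(Y(-8) + D(-9, -70))/(-2014 - 1449) = ((-8)² - 3)/(-2014 - 1449) = (64 - 3)/(-3463) = 61*(-1/3463) = -61/3463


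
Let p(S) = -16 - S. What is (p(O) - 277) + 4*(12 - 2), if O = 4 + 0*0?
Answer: -257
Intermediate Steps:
O = 4 (O = 4 + 0 = 4)
(p(O) - 277) + 4*(12 - 2) = ((-16 - 1*4) - 277) + 4*(12 - 2) = ((-16 - 4) - 277) + 4*10 = (-20 - 277) + 40 = -297 + 40 = -257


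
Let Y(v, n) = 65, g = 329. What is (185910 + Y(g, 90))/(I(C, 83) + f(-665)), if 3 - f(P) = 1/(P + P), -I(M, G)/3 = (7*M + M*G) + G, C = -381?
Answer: 247346750/136489921 ≈ 1.8122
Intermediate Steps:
I(M, G) = -21*M - 3*G - 3*G*M (I(M, G) = -3*((7*M + M*G) + G) = -3*((7*M + G*M) + G) = -3*(G + 7*M + G*M) = -21*M - 3*G - 3*G*M)
f(P) = 3 - 1/(2*P) (f(P) = 3 - 1/(P + P) = 3 - 1/(2*P))
(185910 + Y(g, 90))/(I(C, 83) + f(-665)) = (185910 + 65)/((-21*(-381) - 3*83 - 3*83*(-381)) + (3 - ½/(-665))) = 185975/((8001 - 249 + 94869) + (3 - ½*(-1/665))) = 185975/(102621 + (3 + 1/1330)) = 185975/(102621 + 3991/1330) = 185975/(136489921/1330) = 185975*(1330/136489921) = 247346750/136489921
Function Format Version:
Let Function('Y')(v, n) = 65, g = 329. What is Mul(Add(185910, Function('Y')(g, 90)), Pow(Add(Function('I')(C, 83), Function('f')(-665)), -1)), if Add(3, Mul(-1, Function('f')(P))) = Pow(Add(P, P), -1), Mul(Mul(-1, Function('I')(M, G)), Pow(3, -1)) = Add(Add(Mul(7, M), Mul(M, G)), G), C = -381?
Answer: Rational(247346750, 136489921) ≈ 1.8122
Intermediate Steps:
Function('I')(M, G) = Add(Mul(-21, M), Mul(-3, G), Mul(-3, G, M)) (Function('I')(M, G) = Mul(-3, Add(Add(Mul(7, M), Mul(M, G)), G)) = Mul(-3, Add(Add(Mul(7, M), Mul(G, M)), G)) = Mul(-3, Add(G, Mul(7, M), Mul(G, M))) = Add(Mul(-21, M), Mul(-3, G), Mul(-3, G, M)))
Function('f')(P) = Add(3, Mul(Rational(-1, 2), Pow(P, -1))) (Function('f')(P) = Add(3, Mul(-1, Pow(Add(P, P), -1))) = Add(3, Mul(-1, Pow(Mul(2, P), -1))) = Add(3, Mul(-1, Mul(Rational(1, 2), Pow(P, -1)))) = Add(3, Mul(Rational(-1, 2), Pow(P, -1))))
Mul(Add(185910, Function('Y')(g, 90)), Pow(Add(Function('I')(C, 83), Function('f')(-665)), -1)) = Mul(Add(185910, 65), Pow(Add(Add(Mul(-21, -381), Mul(-3, 83), Mul(-3, 83, -381)), Add(3, Mul(Rational(-1, 2), Pow(-665, -1)))), -1)) = Mul(185975, Pow(Add(Add(8001, -249, 94869), Add(3, Mul(Rational(-1, 2), Rational(-1, 665)))), -1)) = Mul(185975, Pow(Add(102621, Add(3, Rational(1, 1330))), -1)) = Mul(185975, Pow(Add(102621, Rational(3991, 1330)), -1)) = Mul(185975, Pow(Rational(136489921, 1330), -1)) = Mul(185975, Rational(1330, 136489921)) = Rational(247346750, 136489921)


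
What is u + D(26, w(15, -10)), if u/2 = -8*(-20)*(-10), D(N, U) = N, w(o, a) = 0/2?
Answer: -3174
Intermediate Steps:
w(o, a) = 0 (w(o, a) = 0*(½) = 0)
u = -3200 (u = 2*(-8*(-20)*(-10)) = 2*(160*(-10)) = 2*(-1600) = -3200)
u + D(26, w(15, -10)) = -3200 + 26 = -3174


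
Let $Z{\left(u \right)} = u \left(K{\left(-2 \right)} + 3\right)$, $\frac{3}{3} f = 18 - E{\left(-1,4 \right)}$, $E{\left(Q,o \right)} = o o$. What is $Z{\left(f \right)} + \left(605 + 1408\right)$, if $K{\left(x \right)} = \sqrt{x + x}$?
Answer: $2019 + 4 i \approx 2019.0 + 4.0 i$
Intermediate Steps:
$E{\left(Q,o \right)} = o^{2}$
$K{\left(x \right)} = \sqrt{2} \sqrt{x}$ ($K{\left(x \right)} = \sqrt{2 x} = \sqrt{2} \sqrt{x}$)
$f = 2$ ($f = 18 - 4^{2} = 18 - 16 = 2$)
$Z{\left(u \right)} = u \left(3 + 2 i\right)$ ($Z{\left(u \right)} = u \left(\sqrt{2} \sqrt{-2} + 3\right) = u \left(\sqrt{2} i \sqrt{2} + 3\right) = u \left(2 i + 3\right) = u \left(3 + 2 i\right)$)
$Z{\left(f \right)} + \left(605 + 1408\right) = 2 \left(3 + 2 i\right) + \left(605 + 1408\right) = \left(6 + 4 i\right) + 2013 = 2019 + 4 i$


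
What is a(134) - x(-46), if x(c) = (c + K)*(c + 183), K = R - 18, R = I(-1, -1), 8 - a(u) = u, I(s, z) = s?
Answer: 8779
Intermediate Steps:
a(u) = 8 - u
R = -1
K = -19 (K = -1 - 18 = -19)
x(c) = (-19 + c)*(183 + c) (x(c) = (c - 19)*(c + 183) = (-19 + c)*(183 + c))
a(134) - x(-46) = (8 - 1*134) - (-3477 + (-46)**2 + 164*(-46)) = (8 - 134) - (-3477 + 2116 - 7544) = -126 - 1*(-8905) = -126 + 8905 = 8779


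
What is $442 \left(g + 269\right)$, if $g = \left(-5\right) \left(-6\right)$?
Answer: $132158$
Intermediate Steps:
$g = 30$
$442 \left(g + 269\right) = 442 \left(30 + 269\right) = 442 \cdot 299 = 132158$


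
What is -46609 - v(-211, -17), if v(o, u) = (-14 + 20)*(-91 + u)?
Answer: -45961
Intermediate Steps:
v(o, u) = -546 + 6*u (v(o, u) = 6*(-91 + u) = -546 + 6*u)
-46609 - v(-211, -17) = -46609 - (-546 + 6*(-17)) = -46609 - (-546 - 102) = -46609 - 1*(-648) = -46609 + 648 = -45961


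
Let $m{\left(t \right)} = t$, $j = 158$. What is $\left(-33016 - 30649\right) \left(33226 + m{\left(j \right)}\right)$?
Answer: $-2125392360$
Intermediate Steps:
$\left(-33016 - 30649\right) \left(33226 + m{\left(j \right)}\right) = \left(-33016 - 30649\right) \left(33226 + 158\right) = \left(-63665\right) 33384 = -2125392360$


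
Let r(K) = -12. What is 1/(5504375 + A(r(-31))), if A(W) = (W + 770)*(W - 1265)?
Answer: 1/4536409 ≈ 2.2044e-7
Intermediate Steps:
A(W) = (-1265 + W)*(770 + W) (A(W) = (770 + W)*(-1265 + W) = (-1265 + W)*(770 + W))
1/(5504375 + A(r(-31))) = 1/(5504375 + (-974050 + (-12)² - 495*(-12))) = 1/(5504375 + (-974050 + 144 + 5940)) = 1/(5504375 - 967966) = 1/4536409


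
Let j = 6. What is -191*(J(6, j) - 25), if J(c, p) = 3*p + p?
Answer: 191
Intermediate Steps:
J(c, p) = 4*p
-191*(J(6, j) - 25) = -191*(4*6 - 25) = -191*(24 - 25) = -191*(-1) = 191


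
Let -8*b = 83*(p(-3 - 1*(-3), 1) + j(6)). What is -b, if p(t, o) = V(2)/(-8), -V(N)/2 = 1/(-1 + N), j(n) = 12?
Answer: 4067/32 ≈ 127.09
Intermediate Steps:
V(N) = -2/(-1 + N)
p(t, o) = ¼ (p(t, o) = -2/(-1 + 2)/(-8) = -2/1*(-⅛) = -2*1*(-⅛) = -2*(-⅛) = ¼)
b = -4067/32 (b = -83*(¼ + 12)/8 = -83*49/(8*4) = -⅛*4067/4 = -4067/32 ≈ -127.09)
-b = -1*(-4067/32) = 4067/32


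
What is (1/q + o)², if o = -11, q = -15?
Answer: 27556/225 ≈ 122.47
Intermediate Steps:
(1/q + o)² = (1/(-15) - 11)² = (-1/15 - 11)² = (-166/15)² = 27556/225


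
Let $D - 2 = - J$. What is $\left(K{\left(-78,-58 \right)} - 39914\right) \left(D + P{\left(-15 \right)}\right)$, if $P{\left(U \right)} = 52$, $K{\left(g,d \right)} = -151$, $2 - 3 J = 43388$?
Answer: $-581583540$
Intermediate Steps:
$J = -14462$ ($J = \frac{2}{3} - \frac{43388}{3} = -14462$)
$D = 14464$ ($D = 2 - -14462 = 2 + 14462 = 14464$)
$\left(K{\left(-78,-58 \right)} - 39914\right) \left(D + P{\left(-15 \right)}\right) = \left(-151 - 39914\right) \left(14464 + 52\right) = \left(-40065\right) 14516 = -581583540$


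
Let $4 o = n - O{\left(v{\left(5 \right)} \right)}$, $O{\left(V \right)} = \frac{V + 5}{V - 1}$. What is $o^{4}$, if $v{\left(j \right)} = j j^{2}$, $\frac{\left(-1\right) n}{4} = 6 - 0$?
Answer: $\frac{5816822652481}{3782742016} \approx 1537.7$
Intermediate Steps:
$n = -24$ ($n = - 4 \left(6 - 0\right) = - 4 \left(6 + \left(-1 + 1\right)\right) = - 4 \left(6 + 0\right) = \left(-4\right) 6 = -24$)
$v{\left(j \right)} = j^{3}$
$O{\left(V \right)} = \frac{5 + V}{-1 + V}$
$o = - \frac{1553}{248}$ ($o = \frac{-24 - \frac{5 + 5^{3}}{-1 + 5^{3}}}{4} = \frac{-24 - \frac{5 + 125}{-1 + 125}}{4} = \frac{-24 - \frac{1}{124} \cdot 130}{4} = \frac{-24 - \frac{65}{62}}{4} = \frac{1}{4} \left(- \frac{1553}{62}\right) = - \frac{1553}{248} \approx -6.2621$)
$o^{4} = \left(- \frac{1553}{248}\right)^{4} = \frac{5816822652481}{3782742016}$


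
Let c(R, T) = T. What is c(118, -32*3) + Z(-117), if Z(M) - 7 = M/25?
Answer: -2342/25 ≈ -93.680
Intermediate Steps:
Z(M) = 7 + M/25
c(118, -32*3) + Z(-117) = -32*3 + (7 + (1/25)*(-117)) = -96 + (7 - 117/25) = -96 + 58/25 = -2342/25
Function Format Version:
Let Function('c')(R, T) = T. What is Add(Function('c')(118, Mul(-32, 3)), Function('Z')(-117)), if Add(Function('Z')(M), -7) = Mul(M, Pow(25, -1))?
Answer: Rational(-2342, 25) ≈ -93.680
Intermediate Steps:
Function('Z')(M) = Add(7, Mul(Rational(1, 25), M)) (Function('Z')(M) = Add(7, Mul(M, Pow(25, -1))) = Add(7, Mul(M, Rational(1, 25))) = Add(7, Mul(Rational(1, 25), M)))
Add(Function('c')(118, Mul(-32, 3)), Function('Z')(-117)) = Add(Mul(-32, 3), Add(7, Mul(Rational(1, 25), -117))) = Add(-96, Add(7, Rational(-117, 25))) = Add(-96, Rational(58, 25)) = Rational(-2342, 25)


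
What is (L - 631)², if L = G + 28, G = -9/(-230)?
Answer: 19232419761/52900 ≈ 3.6356e+5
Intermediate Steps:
G = 9/230 (G = -9*(-1/230) = 9/230 ≈ 0.039130)
L = 6449/230 (L = 9/230 + 28 = 6449/230 ≈ 28.039)
(L - 631)² = (6449/230 - 631)² = (-138681/230)² = 19232419761/52900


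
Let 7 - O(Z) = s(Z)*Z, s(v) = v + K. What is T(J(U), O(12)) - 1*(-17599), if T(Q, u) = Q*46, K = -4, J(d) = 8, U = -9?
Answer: 17967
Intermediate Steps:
s(v) = -4 + v (s(v) = v - 4 = -4 + v)
O(Z) = 7 - Z*(-4 + Z) (O(Z) = 7 - (-4 + Z)*Z = 7 - Z*(-4 + Z))
T(Q, u) = 46*Q
T(J(U), O(12)) - 1*(-17599) = 46*8 - 1*(-17599) = 368 + 17599 = 17967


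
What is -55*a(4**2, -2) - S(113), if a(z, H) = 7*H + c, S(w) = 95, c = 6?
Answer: 345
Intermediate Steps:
a(z, H) = 6 + 7*H (a(z, H) = 7*H + 6 = 6 + 7*H)
-55*a(4**2, -2) - S(113) = -55*(6 + 7*(-2)) - 1*95 = -55*(6 - 14) - 95 = -55*(-8) - 95 = 440 - 95 = 345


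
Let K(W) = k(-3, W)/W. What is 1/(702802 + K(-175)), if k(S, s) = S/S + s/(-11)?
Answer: 1925/1352893664 ≈ 1.4229e-6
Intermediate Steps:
k(S, s) = 1 - s/11 (k(S, s) = 1 + s*(-1/11) = 1 - s/11)
K(W) = (1 - W/11)/W
1/(702802 + K(-175)) = 1/(702802 + (1/11)*(11 - 1*(-175))/(-175)) = 1/(702802 + (1/11)*(-1/175)*(11 + 175)) = 1/(702802 + (1/11)*(-1/175)*186) = 1/(702802 - 186/1925) = 1/(1352893664/1925) = 1925/1352893664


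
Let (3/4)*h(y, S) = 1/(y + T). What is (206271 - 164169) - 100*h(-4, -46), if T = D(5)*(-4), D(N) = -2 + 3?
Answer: 126356/3 ≈ 42119.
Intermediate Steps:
D(N) = 1
T = -4 (T = 1*(-4) = -4)
h(y, S) = 4/(3*(-4 + y)) (h(y, S) = 4/(3*(y - 4)) = 4/(3*(-4 + y)))
(206271 - 164169) - 100*h(-4, -46) = (206271 - 164169) - 400/(3*(-4 - 4)) = 42102 - 400/(3*(-8)) = 42102 - 400*(-1)/(3*8) = 42102 - 100*(-⅙) = 42102 + 50/3 = 126356/3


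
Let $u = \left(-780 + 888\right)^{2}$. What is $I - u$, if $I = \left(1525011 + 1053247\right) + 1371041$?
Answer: $3937635$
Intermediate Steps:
$I = 3949299$ ($I = 2578258 + 1371041 = 3949299$)
$u = 11664$ ($u = 108^{2} = 11664$)
$I - u = 3949299 - 11664 = 3937635$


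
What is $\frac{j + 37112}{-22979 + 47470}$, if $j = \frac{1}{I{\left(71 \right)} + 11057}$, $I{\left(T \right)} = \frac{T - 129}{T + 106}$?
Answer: $\frac{72629334649}{47929646221} \approx 1.5153$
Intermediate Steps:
$I{\left(T \right)} = \frac{-129 + T}{106 + T}$
$j = \frac{177}{1957031}$ ($j = \frac{1}{\frac{-129 + 71}{106 + 71} + 11057} = \frac{1}{\frac{1}{177} \left(-58\right) + 11057} = \frac{1}{- \frac{58}{177} + 11057} = \frac{1}{\frac{1957031}{177}} = \frac{177}{1957031} \approx 9.0443 \cdot 10^{-5}$)
$\frac{j + 37112}{-22979 + 47470} = \frac{\frac{177}{1957031} + 37112}{-22979 + 47470} = \frac{72629334649}{1957031 \cdot 24491} = \frac{72629334649}{1957031} \cdot \frac{1}{24491} = \frac{72629334649}{47929646221}$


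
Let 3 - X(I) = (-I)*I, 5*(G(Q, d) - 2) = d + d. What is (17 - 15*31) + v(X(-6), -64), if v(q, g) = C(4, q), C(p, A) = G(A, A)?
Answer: -2152/5 ≈ -430.40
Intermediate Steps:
G(Q, d) = 2 + 2*d/5 (G(Q, d) = 2 + (d + d)/5 = 2 + (2*d)/5 = 2 + 2*d/5)
X(I) = 3 + I² (X(I) = 3 - (-I)*I = 3 - (-1)*I² = 3 + I²)
C(p, A) = 2 + 2*A/5
v(q, g) = 2 + 2*q/5
(17 - 15*31) + v(X(-6), -64) = (17 - 15*31) + (2 + 2*(3 + (-6)²)/5) = (17 - 465) + (2 + 2*(3 + 36)/5) = -448 + (2 + (⅖)*39) = -448 + (2 + 78/5) = -448 + 88/5 = -2152/5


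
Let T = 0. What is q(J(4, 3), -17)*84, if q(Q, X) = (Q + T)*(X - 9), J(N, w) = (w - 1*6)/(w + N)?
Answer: 936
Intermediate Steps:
J(N, w) = (-6 + w)/(N + w) (J(N, w) = (w - 6)/(N + w) = (-6 + w)/(N + w))
q(Q, X) = Q*(-9 + X) (q(Q, X) = (Q + 0)*(X - 9) = Q*(-9 + X))
q(J(4, 3), -17)*84 = (((-6 + 3)/(4 + 3))*(-9 - 17))*84 = ((-3/7)*(-26))*84 = (((⅐)*(-3))*(-26))*84 = -3/7*(-26)*84 = (78/7)*84 = 936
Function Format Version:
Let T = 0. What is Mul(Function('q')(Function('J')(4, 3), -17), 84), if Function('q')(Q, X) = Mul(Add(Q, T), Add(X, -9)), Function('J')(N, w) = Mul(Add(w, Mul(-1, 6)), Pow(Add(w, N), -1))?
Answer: 936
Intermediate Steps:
Function('J')(N, w) = Mul(Pow(Add(N, w), -1), Add(-6, w)) (Function('J')(N, w) = Mul(Add(w, -6), Pow(Add(N, w), -1)) = Mul(Add(-6, w), Pow(Add(N, w), -1)) = Mul(Pow(Add(N, w), -1), Add(-6, w)))
Function('q')(Q, X) = Mul(Q, Add(-9, X)) (Function('q')(Q, X) = Mul(Add(Q, 0), Add(X, -9)) = Mul(Q, Add(-9, X)))
Mul(Function('q')(Function('J')(4, 3), -17), 84) = Mul(Mul(Mul(Pow(Add(4, 3), -1), Add(-6, 3)), Add(-9, -17)), 84) = Mul(Mul(Mul(Pow(7, -1), -3), -26), 84) = Mul(Mul(Mul(Rational(1, 7), -3), -26), 84) = Mul(Mul(Rational(-3, 7), -26), 84) = Mul(Rational(78, 7), 84) = 936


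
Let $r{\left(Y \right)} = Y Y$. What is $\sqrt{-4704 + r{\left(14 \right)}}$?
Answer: $14 i \sqrt{23} \approx 67.142 i$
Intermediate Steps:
$r{\left(Y \right)} = Y^{2}$
$\sqrt{-4704 + r{\left(14 \right)}} = \sqrt{-4704 + 14^{2}} = \sqrt{-4704 + 196} = \sqrt{-4508} = 14 i \sqrt{23}$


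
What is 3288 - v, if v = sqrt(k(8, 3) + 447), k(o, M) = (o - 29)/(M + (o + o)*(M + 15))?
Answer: 3288 - 2*sqrt(1051286)/97 ≈ 3266.9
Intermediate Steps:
k(o, M) = (-29 + o)/(M + 2*o*(15 + M)) (k(o, M) = (-29 + o)/(M + (2*o)*(15 + M)) = (-29 + o)/(M + 2*o*(15 + M)))
v = 2*sqrt(1051286)/97 (v = sqrt((-29 + 8)/(3 + 30*8 + 2*3*8) + 447) = sqrt(-21/(3 + 240 + 48) + 447) = sqrt(-21/291 + 447) = sqrt((1/291)*(-21) + 447) = sqrt(-7/97 + 447) = sqrt(43352/97) = 2*sqrt(1051286)/97 ≈ 21.141)
3288 - v = 3288 - 2*sqrt(1051286)/97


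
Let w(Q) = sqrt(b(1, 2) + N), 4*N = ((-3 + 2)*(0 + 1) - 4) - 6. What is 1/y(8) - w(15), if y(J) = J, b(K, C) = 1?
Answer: 1/8 - I*sqrt(7)/2 ≈ 0.125 - 1.3229*I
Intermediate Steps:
N = -11/4 (N = (((-3 + 2)*(0 + 1) - 4) - 6)/4 = ((-1*1 - 4) - 6)/4 = ((-1 - 4) - 6)/4 = (-5 - 6)/4 = (1/4)*(-11) = -11/4 ≈ -2.7500)
w(Q) = I*sqrt(7)/2 (w(Q) = sqrt(1 - 11/4) = sqrt(-7/4) = I*sqrt(7)/2)
1/y(8) - w(15) = 1/8 - I*sqrt(7)/2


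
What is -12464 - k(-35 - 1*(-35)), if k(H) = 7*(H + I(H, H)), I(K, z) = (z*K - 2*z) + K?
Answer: -12464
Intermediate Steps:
I(K, z) = K - 2*z + K*z (I(K, z) = (K*z - 2*z) + K = (-2*z + K*z) + K = K - 2*z + K*z)
k(H) = 7*H**2 (k(H) = 7*(H + (H - 2*H + H*H)) = 7*(H + (H - 2*H + H**2)) = 7*(H + (H**2 - H)) = 7*H**2)
-12464 - k(-35 - 1*(-35)) = -12464 - 7*(-35 - 1*(-35))**2 = -12464 - 7*(-35 + 35)**2 = -12464 - 7*0**2 = -12464 - 7*0 = -12464 - 1*0 = -12464 + 0 = -12464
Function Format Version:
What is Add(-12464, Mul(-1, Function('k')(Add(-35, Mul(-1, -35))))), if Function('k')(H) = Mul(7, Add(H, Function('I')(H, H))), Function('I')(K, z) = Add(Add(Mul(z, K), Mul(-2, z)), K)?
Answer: -12464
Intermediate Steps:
Function('I')(K, z) = Add(K, Mul(-2, z), Mul(K, z)) (Function('I')(K, z) = Add(Add(Mul(K, z), Mul(-2, z)), K) = Add(Add(Mul(-2, z), Mul(K, z)), K) = Add(K, Mul(-2, z), Mul(K, z)))
Function('k')(H) = Mul(7, Pow(H, 2)) (Function('k')(H) = Mul(7, Add(H, Add(H, Mul(-2, H), Mul(H, H)))) = Mul(7, Add(H, Add(H, Mul(-2, H), Pow(H, 2)))) = Mul(7, Add(H, Add(Pow(H, 2), Mul(-1, H)))) = Mul(7, Pow(H, 2)))
Add(-12464, Mul(-1, Function('k')(Add(-35, Mul(-1, -35))))) = Add(-12464, Mul(-1, Mul(7, Pow(Add(-35, Mul(-1, -35)), 2)))) = Add(-12464, Mul(-1, Mul(7, Pow(Add(-35, 35), 2)))) = Add(-12464, Mul(-1, Mul(7, Pow(0, 2)))) = Add(-12464, Mul(-1, Mul(7, 0))) = Add(-12464, Mul(-1, 0)) = Add(-12464, 0) = -12464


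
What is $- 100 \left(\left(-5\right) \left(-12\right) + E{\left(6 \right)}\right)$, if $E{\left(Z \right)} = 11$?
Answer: $-7100$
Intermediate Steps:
$- 100 \left(\left(-5\right) \left(-12\right) + E{\left(6 \right)}\right) = - 100 \left(\left(-5\right) \left(-12\right) + 11\right) = - 100 \left(60 + 11\right) = \left(-100\right) 71 = -7100$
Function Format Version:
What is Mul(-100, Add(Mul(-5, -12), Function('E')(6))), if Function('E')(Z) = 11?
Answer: -7100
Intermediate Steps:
Mul(-100, Add(Mul(-5, -12), Function('E')(6))) = Mul(-100, Add(Mul(-5, -12), 11)) = Mul(-100, Add(60, 11)) = Mul(-100, 71) = -7100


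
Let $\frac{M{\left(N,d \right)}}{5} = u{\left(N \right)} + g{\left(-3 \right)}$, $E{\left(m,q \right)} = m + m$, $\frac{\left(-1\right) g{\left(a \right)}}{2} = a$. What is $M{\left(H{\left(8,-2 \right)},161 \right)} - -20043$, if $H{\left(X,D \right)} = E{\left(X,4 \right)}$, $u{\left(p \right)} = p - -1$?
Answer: $20158$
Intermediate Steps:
$g{\left(a \right)} = - 2 a$
$E{\left(m,q \right)} = 2 m$
$u{\left(p \right)} = 1 + p$ ($u{\left(p \right)} = p + 1 = 1 + p$)
$H{\left(X,D \right)} = 2 X$
$M{\left(N,d \right)} = 35 + 5 N$ ($M{\left(N,d \right)} = 5 \left(\left(1 + N\right) - -6\right) = 5 \left(\left(1 + N\right) + 6\right) = 5 \left(7 + N\right) = 35 + 5 N$)
$M{\left(H{\left(8,-2 \right)},161 \right)} - -20043 = \left(35 + 5 \cdot 2 \cdot 8\right) - -20043 = \left(35 + 5 \cdot 16\right) + 20043 = \left(35 + 80\right) + 20043 = 115 + 20043 = 20158$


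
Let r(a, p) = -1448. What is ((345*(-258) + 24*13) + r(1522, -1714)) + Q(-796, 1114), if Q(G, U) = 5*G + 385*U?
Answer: 334764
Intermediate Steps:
((345*(-258) + 24*13) + r(1522, -1714)) + Q(-796, 1114) = ((345*(-258) + 24*13) - 1448) + (5*(-796) + 385*1114) = ((-89010 + 312) - 1448) + (-3980 + 428890) = (-88698 - 1448) + 424910 = -90146 + 424910 = 334764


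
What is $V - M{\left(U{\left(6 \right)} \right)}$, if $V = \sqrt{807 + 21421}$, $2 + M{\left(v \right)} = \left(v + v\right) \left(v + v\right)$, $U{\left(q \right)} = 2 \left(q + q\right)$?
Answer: $-2302 + 2 \sqrt{5557} \approx -2152.9$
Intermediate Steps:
$U{\left(q \right)} = 4 q$ ($U{\left(q \right)} = 2 \cdot 2 q = 4 q$)
$M{\left(v \right)} = -2 + 4 v^{2}$ ($M{\left(v \right)} = -2 + \left(v + v\right) \left(v + v\right) = -2 + 2 v 2 v = -2 + 4 v^{2}$)
$V = 2 \sqrt{5557}$ ($V = \sqrt{22228} = 2 \sqrt{5557} \approx 149.09$)
$V - M{\left(U{\left(6 \right)} \right)} = 2 \sqrt{5557} - \left(-2 + 4 \left(4 \cdot 6\right)^{2}\right) = 2 \sqrt{5557} - \left(-2 + 4 \cdot 24^{2}\right) = 2 \sqrt{5557} - \left(-2 + 4 \cdot 576\right) = 2 \sqrt{5557} - \left(-2 + 2304\right) = 2 \sqrt{5557} - 2302 = -2302 + 2 \sqrt{5557}$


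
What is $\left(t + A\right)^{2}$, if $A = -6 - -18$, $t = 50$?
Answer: $3844$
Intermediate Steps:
$A = 12$ ($A = -6 + 18 = 12$)
$\left(t + A\right)^{2} = \left(50 + 12\right)^{2} = 62^{2} = 3844$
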